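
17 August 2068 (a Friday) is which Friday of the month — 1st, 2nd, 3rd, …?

Day 17 falls in week ⌈17/7⌉ of the month.
Days 1–7 hold the 1st Friday, 8–14 the 2nd, 15–21 the 3rd, 22–28 the 4th, 29–31 the 5th.
17 is in the range for the 3rd.

3rd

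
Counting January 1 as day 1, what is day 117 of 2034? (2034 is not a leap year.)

January has 31 days (117 − 31 = 86 remain).
February has 28 days (86 − 28 = 58 remain).
March has 31 days (58 − 31 = 27 remain).
27 into April → April 27.

27 April 2034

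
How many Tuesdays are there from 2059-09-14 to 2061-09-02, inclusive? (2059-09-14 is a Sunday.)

103

2059-09-14 is a Sunday; the first Tuesday on or after it is 2059-09-16 (2 days later).
From 2059-09-16 to 2061-09-02: 106 + 366 + 245 = 717 days (rest of 2059, 2060, to 2061-09-02 in 2061).
717 ÷ 7 = 102 full weeks with remainder 3, so 102 more Tuesdays after the first → 103.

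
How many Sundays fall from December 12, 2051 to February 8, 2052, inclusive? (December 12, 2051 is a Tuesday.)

December 12, 2051 is a Tuesday; the first Sunday on or after it is December 17, 2051 (5 days later).
From December 17, 2051 to February 8, 2052: 14 + 31 + 8 = 53 days (rest of December, January, February).
53 ÷ 7 = 7 full weeks with remainder 4, so 7 more Sundays after the first → 8.

8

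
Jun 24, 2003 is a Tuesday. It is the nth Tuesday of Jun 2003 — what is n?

Day 24 falls in week ⌈24/7⌉ of the month.
Days 1–7 hold the 1st Tuesday, 8–14 the 2nd, 15–21 the 3rd, 22–28 the 4th, 29–31 the 5th.
24 is in the range for the 4th.

4th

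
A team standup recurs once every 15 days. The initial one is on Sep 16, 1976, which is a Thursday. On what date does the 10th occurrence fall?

The 10th occurrence is 9 intervals after the first: 9 × 15 = 135 days after Sep 16, 1976.
Sep has 30 days — 14 days to the end of Sep leaves 121.
Oct has 31 days (90 left).
Nov has 30 days (60 left).
Dec has 31 days (29 left).
29 days into Jan → Jan 29, 1977.

Jan 29, 1977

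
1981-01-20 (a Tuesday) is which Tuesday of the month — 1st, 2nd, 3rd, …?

3rd

Day 20 falls in week ⌈20/7⌉ of the month.
Days 1–7 hold the 1st Tuesday, 8–14 the 2nd, 15–21 the 3rd, 22–28 the 4th, 29–31 the 5th.
20 is in the range for the 3rd.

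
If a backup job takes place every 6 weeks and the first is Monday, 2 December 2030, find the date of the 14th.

31 May 2032

The 14th occurrence is 13 intervals after the first: 13 × 42 = 546 days after 2 December 2030.
December has 31 days — 29 days to the end of December leaves 517.
2031 has 365 days (152 left).
January has 31 days (121 left).
February has 29 days (92 left).
March has 31 days (61 left).
April has 30 days (31 left).
31 days into May → 31 May 2032.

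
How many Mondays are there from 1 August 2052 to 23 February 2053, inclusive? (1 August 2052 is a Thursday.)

29

1 August 2052 is a Thursday; the first Monday on or after it is 5 August 2052 (4 days later).
From 5 August 2052 to 23 February 2053: 26 + 30 + 31 + 30 + 31 + 31 + 23 = 202 days (rest of August, September, October, November, December, January, February).
202 ÷ 7 = 28 full weeks with remainder 6, so 28 more Mondays after the first → 29.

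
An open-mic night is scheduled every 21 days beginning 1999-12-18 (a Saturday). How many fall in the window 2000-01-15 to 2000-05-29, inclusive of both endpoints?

6

Occurrences land 21·i days after 1999-12-18 for i = 0, 1, 2, …
2000-01-15 is 28 days after the start; 28 ÷ 21 = 1 remainder 7; since the remainder is 7, round up to i = 2. First occurrence in the window: #3 on 2000-01-29 (2×21 = 42 days in).
2000-05-29 is 163 days after the start; 163 ÷ 21 = 7 remainder 16. Last occurrence in the window: #8 on 2000-05-13.
Occurrences #3 through #8: 6 in total.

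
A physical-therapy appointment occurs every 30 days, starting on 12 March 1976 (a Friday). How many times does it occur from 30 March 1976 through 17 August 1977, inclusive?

17

Occurrences land 30·i days after 12 March 1976 for i = 0, 1, 2, …
30 March 1976 is 18 days after the start; 18 ÷ 30 = 0 remainder 18; since the remainder is 18, round up to i = 1. First occurrence in the window: #2 on 11 April 1976 (1×30 = 30 days in).
17 August 1977 is 523 days after the start; 523 ÷ 30 = 17 remainder 13. Last occurrence in the window: #18 on 4 August 1977.
Occurrences #2 through #18: 17 in total.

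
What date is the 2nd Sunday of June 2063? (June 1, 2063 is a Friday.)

June 2063 begins on a Friday, so the first Sunday is June 3 (2 days later).
The 2nd Sunday is 1 weeks later: 3 + 7 = 10.

June 10, 2063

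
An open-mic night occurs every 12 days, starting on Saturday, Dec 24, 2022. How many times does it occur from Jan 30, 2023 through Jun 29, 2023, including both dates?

Occurrences land 12·i days after Dec 24, 2022 for i = 0, 1, 2, …
Jan 30, 2023 is 37 days after the start; 37 ÷ 12 = 3 remainder 1; since the remainder is 1, round up to i = 4. First occurrence in the window: #5 on Feb 10, 2023 (4×12 = 48 days in).
Jun 29, 2023 is 187 days after the start; 187 ÷ 12 = 15 remainder 7. Last occurrence in the window: #16 on Jun 22, 2023.
Occurrences #5 through #16: 12 in total.

12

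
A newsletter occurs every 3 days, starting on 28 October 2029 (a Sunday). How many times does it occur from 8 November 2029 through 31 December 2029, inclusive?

Occurrences land 3·i days after 28 October 2029 for i = 0, 1, 2, …
8 November 2029 is 11 days after the start; 11 ÷ 3 = 3 remainder 2; since the remainder is 2, round up to i = 4. First occurrence in the window: #5 on 9 November 2029 (4×3 = 12 days in).
31 December 2029 is 64 days after the start; 64 ÷ 3 = 21 remainder 1. Last occurrence in the window: #22 on 30 December 2029.
Occurrences #5 through #22: 18 in total.

18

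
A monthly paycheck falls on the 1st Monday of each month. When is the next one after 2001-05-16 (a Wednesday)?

2001-06-04

May 2001 starts on a Tuesday, so its 1st Monday is 2001-05-07 (6 days in).
That is not after 2001-05-16, so look at June 2001.
June 2001 starts on a Friday, so its 1st Monday is 2001-06-04 (3 days in).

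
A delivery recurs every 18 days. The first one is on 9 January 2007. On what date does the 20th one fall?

17 December 2007

The 20th occurrence is 19 intervals after the first: 19 × 18 = 342 days after 9 January 2007.
January has 31 days — 22 days to the end of January leaves 320.
February has 28 days (292 left).
March has 31 days (261 left).
April has 30 days (231 left).
May has 31 days (200 left).
June has 30 days (170 left).
July has 31 days (139 left).
August has 31 days (108 left).
September has 30 days (78 left).
October has 31 days (47 left).
November has 30 days (17 left).
17 days into December → 17 December 2007.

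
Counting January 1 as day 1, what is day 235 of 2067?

January has 31 days (235 − 31 = 204 remain).
February has 28 days (204 − 28 = 176 remain).
March has 31 days (176 − 31 = 145 remain).
April has 30 days (145 − 30 = 115 remain).
May has 31 days (115 − 31 = 84 remain).
June has 30 days (84 − 30 = 54 remain).
July has 31 days (54 − 31 = 23 remain).
23 into August → August 23.

August 23, 2067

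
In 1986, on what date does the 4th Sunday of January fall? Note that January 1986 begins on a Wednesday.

26 January 1986

January 1986 begins on a Wednesday, so the first Sunday is January 5 (4 days later).
The 4th Sunday is 3 weeks later: 5 + 21 = 26.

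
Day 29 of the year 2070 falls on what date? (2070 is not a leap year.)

29 into January → January 29.

2070-01-29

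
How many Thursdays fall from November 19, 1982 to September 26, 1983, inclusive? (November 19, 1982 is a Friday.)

November 19, 1982 is a Friday; the first Thursday on or after it is November 25, 1982 (6 days later).
From November 25, 1982 to September 26, 1983: 5 + 31 + 31 + 28 + 31 + 30 + 31 + 30 + 31 + 31 + 26 = 305 days (rest of November, December, January, February, March, April, May, June, July, August, September).
305 ÷ 7 = 43 full weeks with remainder 4, so 43 more Thursdays after the first → 44.

44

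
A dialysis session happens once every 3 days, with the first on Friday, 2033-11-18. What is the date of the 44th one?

The 44th occurrence is 43 intervals after the first: 43 × 3 = 129 days after 2033-11-18.
November has 30 days — 12 days to the end of November leaves 117.
December has 31 days (86 left).
January has 31 days (55 left).
February has 28 days (27 left).
27 days into March → 2034-03-27.

2034-03-27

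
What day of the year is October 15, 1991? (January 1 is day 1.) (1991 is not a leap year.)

Days in months before October: 31 + 28 + 31 + 30 + 31 + 30 + 31 + 31 + 30 = 273.
Plus 15 days into October → day 288.

288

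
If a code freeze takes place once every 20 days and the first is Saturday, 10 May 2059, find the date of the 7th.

The 7th occurrence is 6 intervals after the first: 6 × 20 = 120 days after 10 May 2059.
May has 31 days — 21 days to the end of May leaves 99.
June has 30 days (69 left).
July has 31 days (38 left).
August has 31 days (7 left).
7 days into September → 7 September 2059.

7 September 2059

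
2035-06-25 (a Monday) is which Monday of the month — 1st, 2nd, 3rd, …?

Day 25 falls in week ⌈25/7⌉ of the month.
Days 1–7 hold the 1st Monday, 8–14 the 2nd, 15–21 the 3rd, 22–28 the 4th, 29–31 the 5th.
25 is in the range for the 4th.

4th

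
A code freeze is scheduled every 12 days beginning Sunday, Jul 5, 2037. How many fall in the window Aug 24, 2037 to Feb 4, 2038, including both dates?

Occurrences land 12·i days after Jul 5, 2037 for i = 0, 1, 2, …
Aug 24, 2037 is 50 days after the start; 50 ÷ 12 = 4 remainder 2; since the remainder is 2, round up to i = 5. First occurrence in the window: #6 on Sep 3, 2037 (5×12 = 60 days in).
Feb 4, 2038 is 214 days after the start; 214 ÷ 12 = 17 remainder 10. Last occurrence in the window: #18 on Jan 25, 2038.
Occurrences #6 through #18: 13 in total.

13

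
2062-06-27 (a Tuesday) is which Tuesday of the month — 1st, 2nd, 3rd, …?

4th

Day 27 falls in week ⌈27/7⌉ of the month.
Days 1–7 hold the 1st Tuesday, 8–14 the 2nd, 15–21 the 3rd, 22–28 the 4th, 29–31 the 5th.
27 is in the range for the 4th.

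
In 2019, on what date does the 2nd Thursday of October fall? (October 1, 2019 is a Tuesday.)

October 2019 begins on a Tuesday, so the first Thursday is October 3 (2 days later).
The 2nd Thursday is 1 weeks later: 3 + 7 = 10.

10 October 2019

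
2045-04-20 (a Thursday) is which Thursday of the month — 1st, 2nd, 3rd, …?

3rd

Day 20 falls in week ⌈20/7⌉ of the month.
Days 1–7 hold the 1st Thursday, 8–14 the 2nd, 15–21 the 3rd, 22–28 the 4th, 29–31 the 5th.
20 is in the range for the 3rd.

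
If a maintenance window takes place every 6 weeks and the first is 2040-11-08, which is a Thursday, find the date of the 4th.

The 4th occurrence is 3 intervals after the first: 3 × 42 = 126 days after 2040-11-08.
November has 30 days — 22 days to the end of November leaves 104.
December has 31 days (73 left).
January has 31 days (42 left).
February has 28 days (14 left).
14 days into March → 2041-03-14.

2041-03-14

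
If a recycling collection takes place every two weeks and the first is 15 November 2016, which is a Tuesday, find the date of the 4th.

The 4th occurrence is 3 intervals after the first: 3 × 14 = 42 days after 15 November 2016.
November has 30 days — 15 days to the end of November leaves 27.
27 days into December → 27 December 2016.

27 December 2016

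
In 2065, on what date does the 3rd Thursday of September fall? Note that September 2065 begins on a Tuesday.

September 17, 2065

September 2065 begins on a Tuesday, so the first Thursday is September 3 (2 days later).
The 3rd Thursday is 2 weeks later: 3 + 14 = 17.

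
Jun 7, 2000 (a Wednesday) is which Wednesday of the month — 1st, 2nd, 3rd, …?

1st

Day 7 falls in week ⌈7/7⌉ of the month.
Days 1–7 hold the 1st Wednesday, 8–14 the 2nd, 15–21 the 3rd, 22–28 the 4th, 29–31 the 5th.
7 is in the range for the 1st.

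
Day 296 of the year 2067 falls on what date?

2067-10-23

January has 31 days (296 − 31 = 265 remain).
February has 28 days (265 − 28 = 237 remain).
March has 31 days (237 − 31 = 206 remain).
April has 30 days (206 − 30 = 176 remain).
May has 31 days (176 − 31 = 145 remain).
June has 30 days (145 − 30 = 115 remain).
July has 31 days (115 − 31 = 84 remain).
August has 31 days (84 − 31 = 53 remain).
September has 30 days (53 − 30 = 23 remain).
23 into October → October 23.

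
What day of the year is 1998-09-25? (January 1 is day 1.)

Days in months before September: 31 + 28 + 31 + 30 + 31 + 30 + 31 + 31 = 243.
Plus 25 days into September → day 268.

268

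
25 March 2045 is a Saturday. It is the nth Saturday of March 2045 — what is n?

Day 25 falls in week ⌈25/7⌉ of the month.
Days 1–7 hold the 1st Saturday, 8–14 the 2nd, 15–21 the 3rd, 22–28 the 4th, 29–31 the 5th.
25 is in the range for the 4th.

4th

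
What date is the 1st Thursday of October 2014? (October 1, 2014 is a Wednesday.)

October 2014 begins on a Wednesday, so the first Thursday is October 2 (1 day later).

2 October 2014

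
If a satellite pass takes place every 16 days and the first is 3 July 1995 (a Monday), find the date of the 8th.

The 8th occurrence is 7 intervals after the first: 7 × 16 = 112 days after 3 July 1995.
July has 31 days — 28 days to the end of July leaves 84.
August has 31 days (53 left).
September has 30 days (23 left).
23 days into October → 23 October 1995.

23 October 1995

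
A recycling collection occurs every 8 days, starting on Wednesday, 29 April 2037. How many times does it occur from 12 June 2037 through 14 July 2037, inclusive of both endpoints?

4

Occurrences land 8·i days after 29 April 2037 for i = 0, 1, 2, …
12 June 2037 is 44 days after the start; 44 ÷ 8 = 5 remainder 4; since the remainder is 4, round up to i = 6. First occurrence in the window: #7 on 16 June 2037 (6×8 = 48 days in).
14 July 2037 is 76 days after the start; 76 ÷ 8 = 9 remainder 4. Last occurrence in the window: #10 on 10 July 2037.
Occurrences #7 through #10: 4 in total.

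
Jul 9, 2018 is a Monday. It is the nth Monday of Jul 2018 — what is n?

Day 9 falls in week ⌈9/7⌉ of the month.
Days 1–7 hold the 1st Monday, 8–14 the 2nd, 15–21 the 3rd, 22–28 the 4th, 29–31 the 5th.
9 is in the range for the 2nd.

2nd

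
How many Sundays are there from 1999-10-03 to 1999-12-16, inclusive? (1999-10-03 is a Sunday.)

1999-10-03 is a Sunday; the first Sunday on or after it is 1999-10-03.
From 1999-10-03 to 1999-12-16: 28 + 30 + 16 = 74 days (rest of October, November, December).
74 ÷ 7 = 10 full weeks with remainder 4, so 10 more Sundays after the first → 11.

11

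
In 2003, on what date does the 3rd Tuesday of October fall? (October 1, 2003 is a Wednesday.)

October 2003 begins on a Wednesday, so the first Tuesday is October 7 (6 days later).
The 3rd Tuesday is 2 weeks later: 7 + 14 = 21.

21 October 2003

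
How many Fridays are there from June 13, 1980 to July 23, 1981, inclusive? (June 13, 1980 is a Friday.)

58

June 13, 1980 is a Friday; the first Friday on or after it is June 13, 1980.
From June 13, 1980 to July 23, 1981: 201 + 204 = 405 days (rest of 1980, to July 23, 1981 in 1981).
405 ÷ 7 = 57 full weeks with remainder 6, so 57 more Fridays after the first → 58.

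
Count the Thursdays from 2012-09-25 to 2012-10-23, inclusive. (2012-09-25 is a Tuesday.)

4

2012-09-25 is a Tuesday; the first Thursday on or after it is 2012-09-27 (2 days later).
From 2012-09-27 to 2012-10-23: 3 + 23 = 26 days (rest of September, October).
26 ÷ 7 = 3 full weeks with remainder 5, so 3 more Thursdays after the first → 4.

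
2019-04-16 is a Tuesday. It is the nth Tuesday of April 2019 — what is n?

Day 16 falls in week ⌈16/7⌉ of the month.
Days 1–7 hold the 1st Tuesday, 8–14 the 2nd, 15–21 the 3rd, 22–28 the 4th, 29–31 the 5th.
16 is in the range for the 3rd.

3rd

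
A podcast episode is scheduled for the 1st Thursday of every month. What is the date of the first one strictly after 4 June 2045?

6 July 2045

June 2045 starts on a Thursday, so its 1st Thursday is 1 June 2045.
That is not after 4 June 2045, so look at July 2045.
July 2045 starts on a Saturday, so its 1st Thursday is 6 July 2045 (5 days in).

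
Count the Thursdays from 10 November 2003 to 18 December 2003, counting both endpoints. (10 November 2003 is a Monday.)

10 November 2003 is a Monday; the first Thursday on or after it is 13 November 2003 (3 days later).
From 13 November 2003 to 18 December 2003: 17 + 18 = 35 days (rest of November, December).
35 ÷ 7 = 5 full weeks with remainder 0, so 5 more Thursdays after the first → 6.

6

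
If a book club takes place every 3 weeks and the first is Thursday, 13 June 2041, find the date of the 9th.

The 9th occurrence is 8 intervals after the first: 8 × 21 = 168 days after 13 June 2041.
June has 30 days — 17 days to the end of June leaves 151.
July has 31 days (120 left).
August has 31 days (89 left).
September has 30 days (59 left).
October has 31 days (28 left).
28 days into November → 28 November 2041.

28 November 2041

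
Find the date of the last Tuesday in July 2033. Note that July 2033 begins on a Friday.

July 2033 begins on a Friday, so the first Tuesday is July 5 (4 days later).
July 2033 has 31 days. Adding weeks: 5, 12, 19, 26 — the last one ≤ 31 is the 26th.

July 26, 2033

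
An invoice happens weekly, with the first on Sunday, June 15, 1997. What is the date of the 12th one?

The 12th occurrence is 11 intervals after the first: 11 × 7 = 77 days after June 15, 1997.
June has 30 days — 15 days to the end of June leaves 62.
July has 31 days (31 left).
31 days into August → August 31, 1997.

August 31, 1997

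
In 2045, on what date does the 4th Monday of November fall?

27 November 2045

November 2045 begins on a Wednesday, so the first Monday is November 6 (5 days later).
The 4th Monday is 3 weeks later: 6 + 21 = 27.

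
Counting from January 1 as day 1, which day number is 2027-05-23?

143

Days in months before May: 31 + 28 + 31 + 30 = 120.
Plus 23 days into May → day 143.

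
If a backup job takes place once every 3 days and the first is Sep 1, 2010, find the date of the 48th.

Jan 20, 2011

The 48th occurrence is 47 intervals after the first: 47 × 3 = 141 days after Sep 1, 2010.
Sep has 30 days — 29 days to the end of Sep leaves 112.
Oct has 31 days (81 left).
Nov has 30 days (51 left).
Dec has 31 days (20 left).
20 days into Jan → Jan 20, 2011.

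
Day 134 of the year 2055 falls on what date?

May 14, 2055

Jan has 31 days (134 − 31 = 103 remain).
Feb has 28 days (103 − 28 = 75 remain).
Mar has 31 days (75 − 31 = 44 remain).
Apr has 30 days (44 − 30 = 14 remain).
14 into May → May 14.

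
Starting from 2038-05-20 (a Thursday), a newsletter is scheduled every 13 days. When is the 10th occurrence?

2038-09-14

The 10th occurrence is 9 intervals after the first: 9 × 13 = 117 days after 2038-05-20.
May has 31 days — 11 days to the end of May leaves 106.
June has 30 days (76 left).
July has 31 days (45 left).
August has 31 days (14 left).
14 days into September → 2038-09-14.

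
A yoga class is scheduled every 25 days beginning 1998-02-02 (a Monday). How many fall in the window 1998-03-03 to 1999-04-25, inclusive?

16

Occurrences land 25·i days after 1998-02-02 for i = 0, 1, 2, …
1998-03-03 is 29 days after the start; 29 ÷ 25 = 1 remainder 4; since the remainder is 4, round up to i = 2. First occurrence in the window: #3 on 1998-03-24 (2×25 = 50 days in).
1999-04-25 is 447 days after the start; 447 ÷ 25 = 17 remainder 22. Last occurrence in the window: #18 on 1999-04-03.
Occurrences #3 through #18: 16 in total.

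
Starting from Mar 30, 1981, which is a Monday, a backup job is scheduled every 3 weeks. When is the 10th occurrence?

Oct 5, 1981

The 10th occurrence is 9 intervals after the first: 9 × 21 = 189 days after Mar 30, 1981.
Mar has 31 days — 1 day to the end of Mar leaves 188.
Apr has 30 days (158 left).
May has 31 days (127 left).
Jun has 30 days (97 left).
Jul has 31 days (66 left).
Aug has 31 days (35 left).
Sep has 30 days (5 left).
5 days into Oct → Oct 5, 1981.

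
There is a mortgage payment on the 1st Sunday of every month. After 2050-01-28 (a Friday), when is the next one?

January 2050 starts on a Saturday, so its 1st Sunday is 2050-01-02 (1 day in).
That is not after 2050-01-28, so look at February 2050.
February 2050 starts on a Tuesday, so its 1st Sunday is 2050-02-06 (5 days in).

2050-02-06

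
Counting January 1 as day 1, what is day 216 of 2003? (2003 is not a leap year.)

4 August 2003

January has 31 days (216 − 31 = 185 remain).
February has 28 days (185 − 28 = 157 remain).
March has 31 days (157 − 31 = 126 remain).
April has 30 days (126 − 30 = 96 remain).
May has 31 days (96 − 31 = 65 remain).
June has 30 days (65 − 30 = 35 remain).
July has 31 days (35 − 31 = 4 remain).
4 into August → August 4.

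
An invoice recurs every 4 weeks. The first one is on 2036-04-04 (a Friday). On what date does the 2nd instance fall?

The 2nd occurrence is 1 interval after the first: 1 × 28 = 28 days after 2036-04-04.
April has 30 days — 26 days to the end of April leaves 2.
2 days into May → 2036-05-02.

2036-05-02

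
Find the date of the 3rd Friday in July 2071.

July 17, 2071

July 2071 begins on a Wednesday, so the first Friday is July 3 (2 days later).
The 3rd Friday is 2 weeks later: 3 + 14 = 17.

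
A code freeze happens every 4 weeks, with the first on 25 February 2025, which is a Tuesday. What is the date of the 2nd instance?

The 2nd occurrence is 1 interval after the first: 1 × 28 = 28 days after 25 February 2025.
February has 28 days — 3 days to the end of February leaves 25.
25 days into March → 25 March 2025.

25 March 2025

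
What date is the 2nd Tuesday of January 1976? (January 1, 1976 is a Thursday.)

January 1976 begins on a Thursday, so the first Tuesday is January 6 (5 days later).
The 2nd Tuesday is 1 weeks later: 6 + 7 = 13.

1976-01-13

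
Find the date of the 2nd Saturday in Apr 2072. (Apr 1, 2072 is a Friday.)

Apr 9, 2072

Apr 2072 begins on a Friday, so the first Saturday is Apr 2 (1 day later).
The 2nd Saturday is 1 weeks later: 2 + 7 = 9.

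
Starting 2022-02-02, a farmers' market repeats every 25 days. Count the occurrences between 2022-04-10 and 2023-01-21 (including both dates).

12

Occurrences land 25·i days after 2022-02-02 for i = 0, 1, 2, …
2022-04-10 is 67 days after the start; 67 ÷ 25 = 2 remainder 17; since the remainder is 17, round up to i = 3. First occurrence in the window: #4 on 2022-04-18 (3×25 = 75 days in).
2023-01-21 is 353 days after the start; 353 ÷ 25 = 14 remainder 3. Last occurrence in the window: #15 on 2023-01-18.
Occurrences #4 through #15: 12 in total.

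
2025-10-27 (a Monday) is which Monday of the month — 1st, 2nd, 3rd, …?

4th

Day 27 falls in week ⌈27/7⌉ of the month.
Days 1–7 hold the 1st Monday, 8–14 the 2nd, 15–21 the 3rd, 22–28 the 4th, 29–31 the 5th.
27 is in the range for the 4th.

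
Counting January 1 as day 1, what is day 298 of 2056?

January has 31 days (298 − 31 = 267 remain).
February has 29 days (267 − 29 = 238 remain).
March has 31 days (238 − 31 = 207 remain).
April has 30 days (207 − 30 = 177 remain).
May has 31 days (177 − 31 = 146 remain).
June has 30 days (146 − 30 = 116 remain).
July has 31 days (116 − 31 = 85 remain).
August has 31 days (85 − 31 = 54 remain).
September has 30 days (54 − 30 = 24 remain).
24 into October → October 24.

2056-10-24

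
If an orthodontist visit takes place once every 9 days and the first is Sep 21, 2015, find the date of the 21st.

The 21st occurrence is 20 intervals after the first: 20 × 9 = 180 days after Sep 21, 2015.
Sep has 30 days — 9 days to the end of Sep leaves 171.
Oct has 31 days (140 left).
Nov has 30 days (110 left).
Dec has 31 days (79 left).
Jan has 31 days (48 left).
Feb has 29 days (19 left).
19 days into Mar → Mar 19, 2016.

Mar 19, 2016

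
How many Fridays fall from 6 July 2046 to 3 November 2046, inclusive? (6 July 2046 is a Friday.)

18

6 July 2046 is a Friday; the first Friday on or after it is 6 July 2046.
From 6 July 2046 to 3 November 2046: 25 + 31 + 30 + 31 + 3 = 120 days (rest of July, August, September, October, November).
120 ÷ 7 = 17 full weeks with remainder 1, so 17 more Fridays after the first → 18.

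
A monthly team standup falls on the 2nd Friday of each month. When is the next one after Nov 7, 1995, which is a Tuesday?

Nov 10, 1995

Nov 1995 starts on a Wednesday; its first Friday is the 3rd, so the 2nd Friday is the 10th — Nov 10, 1995.
Nov 10, 1995 is after Nov 7, 1995, so that is the next one.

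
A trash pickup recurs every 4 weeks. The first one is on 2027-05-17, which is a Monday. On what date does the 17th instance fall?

The 17th occurrence is 16 intervals after the first: 16 × 28 = 448 days after 2027-05-17.
May has 31 days — 14 days to the end of May leaves 434.
From end of May to end of 2027 is 214 days (220 left).
January has 31 days (189 left).
February has 29 days (160 left).
March has 31 days (129 left).
April has 30 days (99 left).
May has 31 days (68 left).
June has 30 days (38 left).
July has 31 days (7 left).
7 days into August → 2028-08-07.

2028-08-07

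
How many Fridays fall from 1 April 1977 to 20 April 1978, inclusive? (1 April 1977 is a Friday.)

55

1 April 1977 is a Friday; the first Friday on or after it is 1 April 1977.
From 1 April 1977 to 20 April 1978: 274 + 110 = 384 days (rest of 1977, to 20 April 1978 in 1978).
384 ÷ 7 = 54 full weeks with remainder 6, so 54 more Fridays after the first → 55.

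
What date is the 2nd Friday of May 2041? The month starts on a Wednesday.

May 2041 begins on a Wednesday, so the first Friday is May 3 (2 days later).
The 2nd Friday is 1 weeks later: 3 + 7 = 10.

2041-05-10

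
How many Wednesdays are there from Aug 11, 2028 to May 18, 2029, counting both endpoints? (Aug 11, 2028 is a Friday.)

Aug 11, 2028 is a Friday; the first Wednesday on or after it is Aug 16, 2028 (5 days later).
From Aug 16, 2028 to May 18, 2029: 15 + 30 + 31 + 30 + 31 + 31 + 28 + 31 + 30 + 18 = 275 days (rest of Aug, Sep, Oct, Nov, Dec, Jan, Feb, Mar, Apr, May).
275 ÷ 7 = 39 full weeks with remainder 2, so 39 more Wednesdays after the first → 40.

40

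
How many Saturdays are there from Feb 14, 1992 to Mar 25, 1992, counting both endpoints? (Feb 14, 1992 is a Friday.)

Feb 14, 1992 is a Friday; the first Saturday on or after it is Feb 15, 1992 (1 day later).
From Feb 15, 1992 to Mar 25, 1992: 14 + 25 = 39 days (rest of Feb, Mar).
39 ÷ 7 = 5 full weeks with remainder 4, so 5 more Saturdays after the first → 6.

6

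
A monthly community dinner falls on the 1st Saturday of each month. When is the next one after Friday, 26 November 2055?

November 2055 starts on a Monday, so its 1st Saturday is 6 November 2055 (5 days in).
That is not after 26 November 2055, so look at December 2055.
December 2055 starts on a Wednesday, so its 1st Saturday is 4 December 2055 (3 days in).

4 December 2055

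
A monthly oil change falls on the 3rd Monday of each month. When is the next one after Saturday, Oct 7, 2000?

Oct 16, 2000

Oct 2000 starts on a Sunday; its first Monday is the 2nd, so the 3rd Monday is the 16th — Oct 16, 2000.
Oct 16, 2000 is after Oct 7, 2000, so that is the next one.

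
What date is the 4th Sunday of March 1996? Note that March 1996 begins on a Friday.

1996-03-24

March 1996 begins on a Friday, so the first Sunday is March 3 (2 days later).
The 4th Sunday is 3 weeks later: 3 + 21 = 24.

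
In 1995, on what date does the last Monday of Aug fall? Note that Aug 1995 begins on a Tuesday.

Aug 1995 begins on a Tuesday, so the first Monday is Aug 7 (6 days later).
Aug 1995 has 31 days. Adding weeks: 7, 14, 21, 28 — the last one ≤ 31 is the 28th.

Aug 28, 1995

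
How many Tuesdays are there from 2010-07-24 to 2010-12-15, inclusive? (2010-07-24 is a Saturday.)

2010-07-24 is a Saturday; the first Tuesday on or after it is 2010-07-27 (3 days later).
From 2010-07-27 to 2010-12-15: 4 + 31 + 30 + 31 + 30 + 15 = 141 days (rest of July, August, September, October, November, December).
141 ÷ 7 = 20 full weeks with remainder 1, so 20 more Tuesdays after the first → 21.

21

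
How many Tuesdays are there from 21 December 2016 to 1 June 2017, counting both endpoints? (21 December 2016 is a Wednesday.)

21 December 2016 is a Wednesday; the first Tuesday on or after it is 27 December 2016 (6 days later).
From 27 December 2016 to 1 June 2017: 4 + 31 + 28 + 31 + 30 + 31 + 1 = 156 days (rest of December, January, February, March, April, May, June).
156 ÷ 7 = 22 full weeks with remainder 2, so 22 more Tuesdays after the first → 23.

23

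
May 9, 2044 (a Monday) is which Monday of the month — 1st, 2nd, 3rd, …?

2nd

Day 9 falls in week ⌈9/7⌉ of the month.
Days 1–7 hold the 1st Monday, 8–14 the 2nd, 15–21 the 3rd, 22–28 the 4th, 29–31 the 5th.
9 is in the range for the 2nd.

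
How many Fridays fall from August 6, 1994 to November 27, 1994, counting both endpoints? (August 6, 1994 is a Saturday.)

16

August 6, 1994 is a Saturday; the first Friday on or after it is August 12, 1994 (6 days later).
From August 12, 1994 to November 27, 1994: 19 + 30 + 31 + 27 = 107 days (rest of August, September, October, November).
107 ÷ 7 = 15 full weeks with remainder 2, so 15 more Fridays after the first → 16.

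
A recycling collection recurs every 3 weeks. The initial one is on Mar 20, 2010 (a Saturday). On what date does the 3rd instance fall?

The 3rd occurrence is 2 intervals after the first: 2 × 21 = 42 days after Mar 20, 2010.
Mar has 31 days — 11 days to the end of Mar leaves 31.
Apr has 30 days (1 left).
1 day into May → May 1, 2010.

May 1, 2010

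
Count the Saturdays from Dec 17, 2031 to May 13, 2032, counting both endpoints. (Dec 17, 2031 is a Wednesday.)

Dec 17, 2031 is a Wednesday; the first Saturday on or after it is Dec 20, 2031 (3 days later).
From Dec 20, 2031 to May 13, 2032: 11 + 31 + 29 + 31 + 30 + 13 = 145 days (rest of Dec, Jan, Feb, Mar, Apr, May).
145 ÷ 7 = 20 full weeks with remainder 5, so 20 more Saturdays after the first → 21.

21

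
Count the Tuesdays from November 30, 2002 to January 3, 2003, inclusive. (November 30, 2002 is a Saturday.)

5

November 30, 2002 is a Saturday; the first Tuesday on or after it is December 3, 2002 (3 days later).
From December 3, 2002 to January 3, 2003: 28 + 3 = 31 days (rest of December, January).
31 ÷ 7 = 4 full weeks with remainder 3, so 4 more Tuesdays after the first → 5.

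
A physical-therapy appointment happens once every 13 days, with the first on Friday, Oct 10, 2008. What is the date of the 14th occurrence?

The 14th occurrence is 13 intervals after the first: 13 × 13 = 169 days after Oct 10, 2008.
Oct has 31 days — 21 days to the end of Oct leaves 148.
Nov has 30 days (118 left).
Dec has 31 days (87 left).
Jan has 31 days (56 left).
Feb has 28 days (28 left).
28 days into Mar → Mar 28, 2009.

Mar 28, 2009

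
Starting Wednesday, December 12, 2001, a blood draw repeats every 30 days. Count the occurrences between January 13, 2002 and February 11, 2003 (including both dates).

Occurrences land 30·i days after December 12, 2001 for i = 0, 1, 2, …
January 13, 2002 is 32 days after the start; 32 ÷ 30 = 1 remainder 2; since the remainder is 2, round up to i = 2. First occurrence in the window: #3 on February 10, 2002 (2×30 = 60 days in).
February 11, 2003 is 426 days after the start; 426 ÷ 30 = 14 remainder 6. Last occurrence in the window: #15 on February 5, 2003.
Occurrences #3 through #15: 13 in total.

13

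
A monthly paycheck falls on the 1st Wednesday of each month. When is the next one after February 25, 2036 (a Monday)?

February 2036 starts on a Friday, so its 1st Wednesday is February 6, 2036 (5 days in).
That is not after February 25, 2036, so look at March 2036.
March 2036 starts on a Saturday, so its 1st Wednesday is March 5, 2036 (4 days in).

March 5, 2036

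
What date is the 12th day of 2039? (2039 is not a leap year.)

12 January 2039

12 into January → January 12.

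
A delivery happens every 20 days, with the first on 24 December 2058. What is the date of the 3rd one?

The 3rd occurrence is 2 intervals after the first: 2 × 20 = 40 days after 24 December 2058.
December has 31 days — 7 days to the end of December leaves 33.
January has 31 days (2 left).
2 days into February → 2 February 2059.

2 February 2059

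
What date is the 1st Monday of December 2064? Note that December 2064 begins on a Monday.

2064-12-01

December 2064 begins on a Monday, so the first Monday is December 1.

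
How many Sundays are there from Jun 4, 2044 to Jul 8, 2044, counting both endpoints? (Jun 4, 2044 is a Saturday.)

5

Jun 4, 2044 is a Saturday; the first Sunday on or after it is Jun 5, 2044 (1 day later).
From Jun 5, 2044 to Jul 8, 2044: 25 + 8 = 33 days (rest of Jun, Jul).
33 ÷ 7 = 4 full weeks with remainder 5, so 4 more Sundays after the first → 5.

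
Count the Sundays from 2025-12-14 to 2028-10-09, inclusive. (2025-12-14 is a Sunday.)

148

2025-12-14 is a Sunday; the first Sunday on or after it is 2025-12-14.
From 2025-12-14 to 2028-10-09: 17 + 365 + 365 + 283 = 1030 days (rest of 2025, 2026, 2027, to 2028-10-09 in 2028).
1030 ÷ 7 = 147 full weeks with remainder 1, so 147 more Sundays after the first → 148.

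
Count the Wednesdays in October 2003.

5

October 1, 2003 is a Wednesday; the first Wednesday on or after it is October 1, 2003.
From October 1, 2003 to October 31, 2003 is 31 − 1 = 30 days.
30 ÷ 7 = 4 full weeks with remainder 2, so 4 more Wednesdays after the first → 5.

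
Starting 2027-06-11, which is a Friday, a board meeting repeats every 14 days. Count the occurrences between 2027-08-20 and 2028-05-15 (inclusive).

20

Occurrences land 14·i days after 2027-06-11 for i = 0, 1, 2, …
2027-08-20 is 70 days after the start; 70 ÷ 14 = 5 remainder 0. First occurrence in the window: #6 on 2027-08-20 (5×14 = 70 days in).
2028-05-15 is 339 days after the start; 339 ÷ 14 = 24 remainder 3. Last occurrence in the window: #25 on 2028-05-12.
Occurrences #6 through #25: 20 in total.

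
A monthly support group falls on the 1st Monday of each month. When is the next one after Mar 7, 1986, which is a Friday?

Apr 7, 1986

Mar 1986 starts on a Saturday, so its 1st Monday is Mar 3, 1986 (2 days in).
That is not after Mar 7, 1986, so look at Apr 1986.
Apr 1986 starts on a Tuesday, so its 1st Monday is Apr 7, 1986 (6 days in).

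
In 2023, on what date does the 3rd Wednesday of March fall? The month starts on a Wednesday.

March 2023 begins on a Wednesday, so the first Wednesday is March 1.
The 3rd Wednesday is 2 weeks later: 1 + 14 = 15.

2023-03-15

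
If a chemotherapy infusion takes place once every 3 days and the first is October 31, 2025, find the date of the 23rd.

The 23rd occurrence is 22 intervals after the first: 22 × 3 = 66 days after October 31, 2025.
October has 31 days — 0 days to the end of October leaves 66.
November has 30 days (36 left).
December has 31 days (5 left).
5 days into January → January 5, 2026.

January 5, 2026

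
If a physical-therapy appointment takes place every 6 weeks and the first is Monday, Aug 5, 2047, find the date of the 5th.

The 5th occurrence is 4 intervals after the first: 4 × 42 = 168 days after Aug 5, 2047.
Aug has 31 days — 26 days to the end of Aug leaves 142.
Sep has 30 days (112 left).
Oct has 31 days (81 left).
Nov has 30 days (51 left).
Dec has 31 days (20 left).
20 days into Jan → Jan 20, 2048.

Jan 20, 2048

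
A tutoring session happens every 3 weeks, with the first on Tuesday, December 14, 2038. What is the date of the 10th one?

June 21, 2039

The 10th occurrence is 9 intervals after the first: 9 × 21 = 189 days after December 14, 2038.
December has 31 days — 17 days to the end of December leaves 172.
January has 31 days (141 left).
February has 28 days (113 left).
March has 31 days (82 left).
April has 30 days (52 left).
May has 31 days (21 left).
21 days into June → June 21, 2039.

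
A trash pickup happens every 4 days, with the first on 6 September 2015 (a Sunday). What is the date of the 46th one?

The 46th occurrence is 45 intervals after the first: 45 × 4 = 180 days after 6 September 2015.
September has 30 days — 24 days to the end of September leaves 156.
October has 31 days (125 left).
November has 30 days (95 left).
December has 31 days (64 left).
January has 31 days (33 left).
February has 29 days (4 left).
4 days into March → 4 March 2016.

4 March 2016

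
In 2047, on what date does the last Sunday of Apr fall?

Apr 2047 begins on a Monday, so the first Sunday is Apr 7 (6 days later).
Apr 2047 has 30 days. Adding weeks: 7, 14, 21, 28 — the last one ≤ 30 is the 28th.

Apr 28, 2047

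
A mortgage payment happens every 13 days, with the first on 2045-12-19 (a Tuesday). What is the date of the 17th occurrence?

2046-07-15

The 17th occurrence is 16 intervals after the first: 16 × 13 = 208 days after 2045-12-19.
December has 31 days — 12 days to the end of December leaves 196.
January has 31 days (165 left).
February has 28 days (137 left).
March has 31 days (106 left).
April has 30 days (76 left).
May has 31 days (45 left).
June has 30 days (15 left).
15 days into July → 2046-07-15.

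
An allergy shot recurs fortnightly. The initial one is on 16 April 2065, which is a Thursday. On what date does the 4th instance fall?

The 4th occurrence is 3 intervals after the first: 3 × 14 = 42 days after 16 April 2065.
April has 30 days — 14 days to the end of April leaves 28.
28 days into May → 28 May 2065.

28 May 2065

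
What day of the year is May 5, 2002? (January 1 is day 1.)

125

Days in months before May: 31 + 28 + 31 + 30 = 120.
Plus 5 days into May → day 125.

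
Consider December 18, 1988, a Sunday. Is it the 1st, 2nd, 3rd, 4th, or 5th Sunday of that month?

3rd

Day 18 falls in week ⌈18/7⌉ of the month.
Days 1–7 hold the 1st Sunday, 8–14 the 2nd, 15–21 the 3rd, 22–28 the 4th, 29–31 the 5th.
18 is in the range for the 3rd.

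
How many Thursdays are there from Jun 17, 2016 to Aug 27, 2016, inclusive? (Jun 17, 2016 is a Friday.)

Jun 17, 2016 is a Friday; the first Thursday on or after it is Jun 23, 2016 (6 days later).
From Jun 23, 2016 to Aug 27, 2016: 7 + 31 + 27 = 65 days (rest of Jun, Jul, Aug).
65 ÷ 7 = 9 full weeks with remainder 2, so 9 more Thursdays after the first → 10.

10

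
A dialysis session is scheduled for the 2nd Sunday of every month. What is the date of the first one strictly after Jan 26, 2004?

Jan 2004 starts on a Thursday; its first Sunday is the 4th, so the 2nd Sunday is the 11th — Jan 11, 2004.
That is not after Jan 26, 2004, so look at Feb 2004.
Feb 2004 starts on a Sunday; its first Sunday is the 1st, so the 2nd Sunday is the 8th — Feb 8, 2004.

Feb 8, 2004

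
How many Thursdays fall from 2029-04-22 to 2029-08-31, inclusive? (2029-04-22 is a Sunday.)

2029-04-22 is a Sunday; the first Thursday on or after it is 2029-04-26 (4 days later).
From 2029-04-26 to 2029-08-31: 4 + 31 + 30 + 31 + 31 = 127 days (rest of April, May, June, July, August).
127 ÷ 7 = 18 full weeks with remainder 1, so 18 more Thursdays after the first → 19.

19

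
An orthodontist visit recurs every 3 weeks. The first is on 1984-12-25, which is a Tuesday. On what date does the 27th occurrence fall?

The 27th occurrence is 26 intervals after the first: 26 × 21 = 546 days after 1984-12-25.
December has 31 days — 6 days to the end of December leaves 540.
1985 has 365 days (175 left).
January has 31 days (144 left).
February has 28 days (116 left).
March has 31 days (85 left).
April has 30 days (55 left).
May has 31 days (24 left).
24 days into June → 1986-06-24.

1986-06-24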